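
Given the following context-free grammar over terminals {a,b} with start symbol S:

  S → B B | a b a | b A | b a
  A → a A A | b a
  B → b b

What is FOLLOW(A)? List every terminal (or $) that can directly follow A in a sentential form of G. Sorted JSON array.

FIRST sets, iterate to fixpoint:
round 1:
  A via A→a A A: +{a}
  A via A→b a: +{b}
  B via B→b b: +{b}
  S via S→B B: +{b}
  S via S→a b a: +{a}
  FIRST(S)={a,b}  FIRST(A)={a,b}  FIRST(B)={b}
round 2: done
  FIRST(S)={a,b}  FIRST(A)={a,b}  FIRST(B)={b}

Compute FOLLOW by fixpoint:
initialize: $ ∈ FOLLOW(S)
round 1:
  A→a A A: FOLLOW(A) ⊇ FIRST(A) = {a,b}; new: +{a,b}
  S→B B: FOLLOW(B) ⊇ FIRST(B) = {b}; new: +{b}
  S→B B: FOLLOW(B) ⊇ FOLLOW(S) ⊇ {$}; new: +{$}
  S→b A: FOLLOW(A) ⊇ FOLLOW(S) ⊇ {$}; new: +{$}
  S: {$}  A: {$,a,b}  B: {$,b}
round 2: (stable)
  S: {$}  A: {$,a,b}  B: {$,b}

FOLLOW(A) = ["$", "a", "b"]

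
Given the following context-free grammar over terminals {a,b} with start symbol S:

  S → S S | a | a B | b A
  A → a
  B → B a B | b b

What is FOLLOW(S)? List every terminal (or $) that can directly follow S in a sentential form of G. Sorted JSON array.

FIRST iteration:
iter 1:
  A via A→a: +{a}
  B via B→b b: +{b}
  S via S→a: +{a}
  S via S→b A: +{b}
  FIRST(S)={a,b}  FIRST(A)={a}  FIRST(B)={b}
iter 2: (no change)
  FIRST(S)={a,b}  FIRST(A)={a}  FIRST(B)={b}

Compute FOLLOW by fixpoint:
initialize: $ ∈ FOLLOW(S)
pass 1:
  B→B a B: FOLLOW(B) ⊇ FIRST(a) = {a}; new: +{a}
  S→S S: FOLLOW(S) ⊇ FIRST(S) = {a,b}; new: +{a,b}
  S→a B: FOLLOW(B) ⊇ FOLLOW(S) ⊇ {$,a,b}; new: +{$,b}
  S→b A: FOLLOW(A) ⊇ FOLLOW(S) ⊇ {$,a,b}; new: +{$,a,b}
  S: {$,a,b}  A: {$,a,b}  B: {$,a,b}
pass 2: (stable)
  S: {$,a,b}  A: {$,a,b}  B: {$,a,b}

FOLLOW(S) = ["$", "a", "b"]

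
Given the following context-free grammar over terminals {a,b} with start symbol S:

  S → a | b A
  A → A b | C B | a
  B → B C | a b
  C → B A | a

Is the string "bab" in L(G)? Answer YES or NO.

CNF form of G:
  S -> T0 A | a
  A -> A T0 | C B | a
  B -> B C | T1 T0
  C -> B A | a
  T0 -> b
  T1 -> a

CYK table (by increasing span):
  cell(0,0) b: {T0}  orig:{}
  cell(1,1) a: {A,C,S,T1}  orig:{A,C,S}
  cell(2,2) b: {T0}  orig:{}
  cell(0,1) ba: {S}
  cell(1,2) ab: {A,B}
  cell(0,2) bab: {S}

S ∈ T[0,2] ⇒ YES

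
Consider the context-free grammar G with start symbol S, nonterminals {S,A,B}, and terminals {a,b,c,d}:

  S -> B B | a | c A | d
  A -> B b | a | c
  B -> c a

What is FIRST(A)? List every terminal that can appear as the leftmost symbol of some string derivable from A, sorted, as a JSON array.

FIRST sets, iterate to fixpoint:
round 1:
  A via A→a: +{a}
  A via A→c: +{c}
  B via B→c a: +{c}
  S via S→B B: +{c}
  S via S→a: +{a}
  S via S→d: +{d}
  S: {a,c,d}  A: {a,c}  B: {c}
round 2: — fixpoint
  S: {a,c,d}  A: {a,c}  B: {c}

FIRST(A) = ["a", "c"]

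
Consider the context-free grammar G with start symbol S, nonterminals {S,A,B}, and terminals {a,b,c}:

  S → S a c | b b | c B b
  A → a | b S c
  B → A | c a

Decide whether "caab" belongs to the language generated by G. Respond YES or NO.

CNF form of G:
  S -> S X5 | T0 T0 | T1 X6
  A -> T0 X3 | a
  B -> T0 X4 | T1 T2 | a
  T0 -> b
  T1 -> c
  T2 -> a
  X3 -> S T1
  X4 -> S T1
  X5 -> T2 T1
  X6 -> B T0

CYK table (by increasing span):
  T[0,0] 'c' = {T1}  orig:{}
  T[1,1] 'a' = {A,B,T2}  orig:{A,B}
  T[2,2] 'a' = {A,B,T2}  orig:{A,B}
  T[3,3] 'b' = {T0}  orig:{}
  T[0,1] 'ca' = {B}
  T[1,2] 'aa' = ∅
  T[2,3] 'ab' = {X6}  orig:{}
  T[0,2] 'caa' = ∅
  T[1,3] 'aab' = ∅
  T[0,3] 'caab' = ∅

S ∉ T[0,3] ⇒ NO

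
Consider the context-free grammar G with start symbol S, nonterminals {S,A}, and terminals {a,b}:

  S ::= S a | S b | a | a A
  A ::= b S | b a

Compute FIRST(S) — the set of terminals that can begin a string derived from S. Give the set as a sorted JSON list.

Compute FIRST by fixpoint:
iter 1:
  A via A→b S: +{b}
  S via S→a: +{a}
  S: {a}  A: {b}
iter 2: — fixpoint
  S: {a}  A: {b}

FIRST(S) = ["a"]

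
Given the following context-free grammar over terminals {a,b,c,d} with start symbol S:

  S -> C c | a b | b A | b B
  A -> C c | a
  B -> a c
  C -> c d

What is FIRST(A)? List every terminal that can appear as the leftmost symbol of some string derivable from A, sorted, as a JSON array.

Compute FIRST by fixpoint:
iter 1:
  A via A→a: +{a}
  B via B→a c: +{a}
  C via C→c d: +{c}
  S via S→C c: +{c}
  S via S→a b: +{a}
  S via S→b A: +{b}
  FIRST(S)={a,b,c}  FIRST(A)={a}  FIRST(B)={a}  FIRST(C)={c}
iter 2:
  A via A→C c: +{c}
  FIRST(S)={a,b,c}  FIRST(A)={a,c}  FIRST(B)={a}  FIRST(C)={c}
iter 3: (no change)
  FIRST(S)={a,b,c}  FIRST(A)={a,c}  FIRST(B)={a}  FIRST(C)={c}

FIRST(A) = ["a", "c"]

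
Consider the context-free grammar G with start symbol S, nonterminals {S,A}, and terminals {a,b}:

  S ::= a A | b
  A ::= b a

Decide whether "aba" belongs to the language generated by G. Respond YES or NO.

CNF form of G:
  S -> T1 A | b
  A -> T0 T1
  T0 -> b
  T1 -> a

CYK fill:
  cell(0,0) a: {T1}  orig:{}
  cell(1,1) b: {S,T0}  orig:{S}
  cell(2,2) a: {T1}  orig:{}
  cell(0,1) ab: ∅
  cell(1,2) ba: {A}
  cell(0,2) aba: {S}

S ∈ T[0,2] ⇒ YES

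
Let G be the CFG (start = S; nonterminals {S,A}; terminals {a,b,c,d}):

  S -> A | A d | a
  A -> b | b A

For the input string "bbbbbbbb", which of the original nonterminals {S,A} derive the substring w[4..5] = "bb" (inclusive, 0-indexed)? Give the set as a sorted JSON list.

Convert to CNF:
  S -> A T1 | T0 A | a | b
  A -> T0 A | b
  T0 -> b
  T1 -> d

CYK table (by increasing span) (cells [i..j] with 4 ≤ i ≤ j ≤ 5 only):
  T[4,4] 'b' = {A,S,T0}  orig:{A,S}
  T[5,5] 'b' = {A,S,T0}  orig:{A,S}
  T[4,5] 'bb' = {A,S}

Original NTs in T[4,5] deriving "bb": ["A", "S"]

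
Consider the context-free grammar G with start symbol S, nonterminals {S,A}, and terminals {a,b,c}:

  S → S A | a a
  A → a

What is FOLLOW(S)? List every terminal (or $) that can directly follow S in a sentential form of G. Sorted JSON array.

FIRST iteration:
pass 1:
  A via A→a: +{a}
  S via S→a a: +{a}
  S: {a}  A: {a}
pass 2: done
  S: {a}  A: {a}

Compute FOLLOW by fixpoint:
FOLLOW(S) := {$}
round 1:
  S→S A: FOLLOW(S) ⊇ FIRST(A) = {a}; new: +{a}
  S→S A: FOLLOW(A) ⊇ FOLLOW(S) ⊇ {$,a}; new: +{$,a}
  FOLLOW(S)={$,a}  FOLLOW(A)={$,a}
round 2: (no change)
  FOLLOW(S)={$,a}  FOLLOW(A)={$,a}

FOLLOW(S) = ["$", "a"]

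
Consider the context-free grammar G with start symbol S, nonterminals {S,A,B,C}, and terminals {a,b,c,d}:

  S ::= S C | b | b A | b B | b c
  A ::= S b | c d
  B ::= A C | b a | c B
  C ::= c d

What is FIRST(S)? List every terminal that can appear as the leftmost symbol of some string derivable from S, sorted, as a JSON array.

FIRST iteration:
[1]
  A via A→c d: +{c}
  B via B→A C: +{c}
  B via B→b a: +{b}
  C via C→c d: +{c}
  S via S→b: +{b}
  S: {b}  A: {c}  B: {b,c}  C: {c}
[2]
  A via A→S b: +{b}
  S: {b}  A: {b,c}  B: {b,c}  C: {c}
[3] (no change)
  S: {b}  A: {b,c}  B: {b,c}  C: {c}

FIRST(S) = ["b"]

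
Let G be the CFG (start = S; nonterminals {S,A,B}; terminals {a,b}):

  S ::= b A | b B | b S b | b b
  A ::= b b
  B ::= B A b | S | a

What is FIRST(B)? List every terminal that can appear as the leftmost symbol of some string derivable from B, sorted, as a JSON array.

FIRST iteration:
pass 1:
  A via A→b b: +{b}
  B via B→a: +{a}
  S via S→b A: +{b}
  FIRST(S)={b}  FIRST(A)={b}  FIRST(B)={a}
pass 2:
  B via B→S: +{b}
  FIRST(S)={b}  FIRST(A)={b}  FIRST(B)={a,b}
pass 3: done
  FIRST(S)={b}  FIRST(A)={b}  FIRST(B)={a,b}

FIRST(B) = ["a", "b"]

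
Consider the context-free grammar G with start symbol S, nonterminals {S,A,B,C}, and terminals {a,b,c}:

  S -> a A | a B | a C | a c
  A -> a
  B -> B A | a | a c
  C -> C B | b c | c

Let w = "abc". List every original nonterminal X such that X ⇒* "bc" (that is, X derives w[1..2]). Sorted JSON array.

CNF form of G:
  S -> T0 A | T0 B | T0 C | T0 T1
  A -> a
  B -> B A | T0 T1 | a
  C -> C B | T2 T1 | c
  T0 -> a
  T1 -> c
  T2 -> b

CYK table (by increasing span) (cells [i..j] with 1 ≤ i ≤ j ≤ 2 only):
  cell(1,1) b: {T2}  orig:{}
  cell(2,2) c: {C,T1}  orig:{C}
  cell(1,2) bc: {C}

Original NTs in T[1,2] deriving "bc": ["C"]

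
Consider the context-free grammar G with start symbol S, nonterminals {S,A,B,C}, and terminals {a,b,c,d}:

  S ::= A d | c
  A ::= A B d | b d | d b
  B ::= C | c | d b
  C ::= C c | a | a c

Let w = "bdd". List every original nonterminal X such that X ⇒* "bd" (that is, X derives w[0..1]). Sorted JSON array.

Convert to CNF:
  S -> A T0 | c
  A -> A X4 | T0 T1 | T1 T0
  B -> C T2 | T0 T1 | T3 T2 | a | c
  C -> C T2 | T3 T2 | a
  T0 -> d
  T1 -> b
  T2 -> c
  T3 -> a
  X4 -> B T0

CYK table (by increasing span) — only the sub-triangle for w[0..1]:
  cell(0,0) b: {T1}  orig:{}
  cell(1,1) d: {T0}  orig:{}
  cell(0,1) bd: {A}

Original NTs in T[0,1] deriving "bd": ["A"]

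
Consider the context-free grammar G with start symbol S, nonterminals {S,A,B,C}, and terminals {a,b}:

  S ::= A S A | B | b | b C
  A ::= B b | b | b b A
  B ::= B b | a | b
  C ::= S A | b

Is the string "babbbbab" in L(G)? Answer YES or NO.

CNF form of G:
  S -> A X2 | B T0 | T0 C | a | b
  A -> B T0 | T0 X1 | b
  B -> B T0 | a | b
  C -> S A | b
  T0 -> b
  X1 -> T0 A
  X2 -> S A

CYK fill:
  [0..0]={A,B,C,S,T0}  "b"  orig:{A,B,C,S}
  [1..1]={B,S}  "a"
  [2..2]={A,B,C,S,T0}  "b"  orig:{A,B,C,S}
  [3..3]={A,B,C,S,T0}  "b"  orig:{A,B,C,S}
  [4..4]={A,B,C,S,T0}  "b"  orig:{A,B,C,S}
  [5..5]={A,B,C,S,T0}  "b"  orig:{A,B,C,S}
  [6..6]={B,S}  "a"
  [7..7]={A,B,C,S,T0}  "b"  orig:{A,B,C,S}
  [0..1]=∅  "ba"
  [1..2]={A,B,C,S,X2}  "ab"  orig:{A,B,C,S}
  [2..3]={A,B,C,S,X1,X2}  "bb"  orig:{A,B,C,S}
  [3..4]={A,B,C,S,X1,X2}  "bb"  orig:{A,B,C,S}
  [4..5]={A,B,C,S,X1,X2}  "bb"  orig:{A,B,C,S}
  [5..6]=∅  "ba"
  [6..7]={A,B,C,S,X2}  "ab"  orig:{A,B,C,S}
  [0..2]={C,S,X1,X2}  "bab"  orig:{C,S}
  [1..3]={A,B,C,S,X2}  "abb"  orig:{A,B,C,S}
  [2..4]={A,B,C,S,X1,X2}  "bbb"  orig:{A,B,C,S}
  [3..5]={A,B,C,S,X1,X2}  "bbb"  orig:{A,B,C,S}
  [4..6]=∅  "bba"
  [5..7]={C,S,X1,X2}  "bab"  orig:{C,S}
  [0..3]={C,S,X1,X2}  "babb"  orig:{C,S}
  [1..4]={A,B,C,S,X2}  "abbb"  orig:{A,B,C,S}
  [2..5]={A,B,C,S,X1,X2}  "bbbb"  orig:{A,B,C,S}
  [3..6]=∅  "bbba"
  [4..7]={A,C,S,X2}  "bbab"  orig:{A,C,S}
  [0..4]={C,S,X1,X2}  "babbb"  orig:{C,S}
  [1..5]={A,B,C,S,X2}  "abbbb"  orig:{A,B,C,S}
  [2..6]=∅  "bbbba"
  [3..7]={C,S,X1,X2}  "bbbab"  orig:{C,S}
  [0..5]={C,S,X1,X2}  "babbbb"  orig:{C,S}
  [1..6]=∅  "abbbba"
  [2..7]={A,C,S,X2}  "bbbbab"  orig:{A,C,S}
  [0..6]=∅  "babbbba"
  [1..7]={C,S,X2}  "abbbbab"  orig:{C,S}
  [0..7]={C,S,X2}  "babbbbab"  orig:{C,S}

S ∈ T[0,7] ⇒ YES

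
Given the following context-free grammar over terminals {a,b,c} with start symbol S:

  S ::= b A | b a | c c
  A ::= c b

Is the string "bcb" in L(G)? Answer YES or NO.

CNF form of G:
  S -> T0 T0 | T1 A | T1 T2
  A -> T0 T1
  T0 -> c
  T1 -> b
  T2 -> a

Fill CYK table bottom-up:
  T[0,0] 'b' = {T1}  orig:{}
  T[1,1] 'c' = {T0}  orig:{}
  T[2,2] 'b' = {T1}  orig:{}
  T[0,1] 'bc' = ∅
  T[1,2] 'cb' = {A}
  T[0,2] 'bcb' = {S}

S ∈ T[0,2] ⇒ YES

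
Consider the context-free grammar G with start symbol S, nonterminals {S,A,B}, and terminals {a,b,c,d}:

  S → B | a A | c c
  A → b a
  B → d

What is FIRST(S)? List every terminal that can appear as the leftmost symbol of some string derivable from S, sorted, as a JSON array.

FIRST iteration:
pass 1:
  A via A→b a: +{b}
  B via B→d: +{d}
  S via S→B: +{d}
  S via S→a A: +{a}
  S via S→c c: +{c}
  FIRST(S)={a,c,d}  FIRST(A)={b}  FIRST(B)={d}
pass 2: (stable)
  FIRST(S)={a,c,d}  FIRST(A)={b}  FIRST(B)={d}

FIRST(S) = ["a", "c", "d"]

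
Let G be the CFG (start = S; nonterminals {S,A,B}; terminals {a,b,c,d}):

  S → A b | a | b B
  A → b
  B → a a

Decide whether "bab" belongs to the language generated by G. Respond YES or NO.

Convert to CNF:
  S -> A T1 | T1 B | a
  A -> b
  B -> T0 T0
  T0 -> a
  T1 -> b

CYK table (by increasing span):
  cell(0,0) b: {A,T1}  orig:{A}
  cell(1,1) a: {S,T0}  orig:{S}
  cell(2,2) b: {A,T1}  orig:{A}
  cell(0,1) ba: ∅
  cell(1,2) ab: ∅
  cell(0,2) bab: ∅

S ∉ T[0,2] ⇒ NO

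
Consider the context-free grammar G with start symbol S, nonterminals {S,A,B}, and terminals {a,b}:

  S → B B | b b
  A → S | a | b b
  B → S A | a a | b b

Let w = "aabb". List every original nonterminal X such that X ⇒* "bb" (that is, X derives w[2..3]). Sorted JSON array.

CNF form of G:
  S -> B B | T0 T0
  A -> B B | T0 T0 | a
  B -> S A | T0 T0 | T1 T1
  T0 -> b
  T1 -> a

Fill CYK table bottom-up — only the sub-triangle for w[2..3]:
  cell(2,2) b: {T0}  orig:{}
  cell(3,3) b: {T0}  orig:{}
  cell(2,3) bb: {A,B,S}

Original NTs in T[2,3] deriving "bb": ["A", "B", "S"]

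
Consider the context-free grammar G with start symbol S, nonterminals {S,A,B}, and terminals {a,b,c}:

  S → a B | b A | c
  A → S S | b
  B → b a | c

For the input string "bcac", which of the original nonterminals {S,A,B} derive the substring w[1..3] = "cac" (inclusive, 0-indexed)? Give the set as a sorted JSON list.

Convert to CNF:
  S -> T0 A | T1 B | c
  A -> S S | b
  B -> T0 T1 | c
  T0 -> b
  T1 -> a

CYK fill, restricted to cells inside w[1..3]:
  [1..1]={B,S}  "c"
  [2..2]={T1}  "a"  orig:{}
  [3..3]={B,S}  "c"
  [1..2]=∅  "ca"
  [2..3]={S}  "ac"
  [1..3]={A}  "cac"

Original NTs in T[1,3] deriving "cac": ["A"]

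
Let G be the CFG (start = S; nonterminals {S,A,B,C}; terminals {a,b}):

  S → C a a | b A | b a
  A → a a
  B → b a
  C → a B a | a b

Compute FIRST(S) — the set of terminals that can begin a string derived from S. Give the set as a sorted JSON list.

FIRST sets, iterate to fixpoint:
pass 1:
  A via A→a a: +{a}
  B via B→b a: +{b}
  C via C→a B a: +{a}
  S via S→C a a: +{a}
  S via S→b A: +{b}
  FIRST[S]={a,b}  FIRST[A]={a}  FIRST[B]={b}  FIRST[C]={a}
pass 2: (stable)
  FIRST[S]={a,b}  FIRST[A]={a}  FIRST[B]={b}  FIRST[C]={a}

FIRST(S) = ["a", "b"]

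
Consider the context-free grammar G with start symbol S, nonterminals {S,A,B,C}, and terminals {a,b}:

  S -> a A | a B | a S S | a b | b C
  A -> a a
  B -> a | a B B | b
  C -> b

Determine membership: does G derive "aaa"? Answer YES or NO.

Convert to CNF:
  S -> T0 A | T0 B | T0 T1 | T0 X3 | T1 C
  A -> T0 T0
  B -> T0 X2 | a | b
  C -> b
  T0 -> a
  T1 -> b
  X2 -> B B
  X3 -> S S

CYK table (by increasing span):
  [0..0]={B,T0}  "a"  orig:{B}
  [1..1]={B,T0}  "a"  orig:{B}
  [2..2]={B,T0}  "a"  orig:{B}
  [0..1]={A,S,X2}  "aa"  orig:{A,S}
  [1..2]={A,S,X2}  "aa"  orig:{A,S}
  [0..2]={B,S}  "aaa"

S ∈ T[0,2] ⇒ YES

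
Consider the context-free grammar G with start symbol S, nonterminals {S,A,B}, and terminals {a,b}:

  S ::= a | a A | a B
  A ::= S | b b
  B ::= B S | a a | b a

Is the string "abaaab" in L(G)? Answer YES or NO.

CNF form of G:
  S -> T0 A | T0 B | a
  A -> T0 A | T0 B | T1 T1 | a
  B -> B S | T0 T0 | T1 T0
  T0 -> a
  T1 -> b

Fill CYK table bottom-up:
  cell(0,0) a: {A,S,T0}  orig:{A,S}
  cell(1,1) b: {T1}  orig:{}
  cell(2,2) a: {A,S,T0}  orig:{A,S}
  cell(3,3) a: {A,S,T0}  orig:{A,S}
  cell(4,4) a: {A,S,T0}  orig:{A,S}
  cell(5,5) b: {T1}  orig:{}
  cell(0,1) ab: ∅
  cell(1,2) ba: {B}
  cell(2,3) aa: {A,B,S}
  cell(3,4) aa: {A,B,S}
  cell(4,5) ab: ∅
  cell(0,2) aba: {A,S}
  cell(1,3) baa: {B}
  cell(2,4) aaa: {A,B,S}
  cell(3,5) aab: ∅
  cell(0,3) abaa: {A,S}
  cell(1,4) baaa: {B}
  cell(2,5) aaab: ∅
  cell(0,4) abaaa: {A,S}
  cell(1,5) baaab: ∅
  cell(0,5) abaaab: ∅

S ∉ T[0,5] ⇒ NO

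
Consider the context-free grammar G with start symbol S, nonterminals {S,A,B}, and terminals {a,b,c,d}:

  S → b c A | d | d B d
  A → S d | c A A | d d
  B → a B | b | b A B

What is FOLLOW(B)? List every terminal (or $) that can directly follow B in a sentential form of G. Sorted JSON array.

FIRST sets, iterate to fixpoint:
round 1:
  A via A→c A A: +{c}
  A via A→d d: +{d}
  B via B→a B: +{a}
  B via B→b: +{b}
  S via S→b c A: +{b}
  S via S→d: +{d}
  S: {b,d}  A: {c,d}  B: {a,b}
round 2:
  A via A→S d: +{b}
  S: {b,d}  A: {b,c,d}  B: {a,b}
round 3: — fixpoint
  S: {b,d}  A: {b,c,d}  B: {a,b}

FOLLOW sets:
initialize: $ ∈ FOLLOW(S)
iter 1:
  A→S d: FOLLOW(S) ⊇ FIRST(d) = {d}; new: +{d}
  A→c A A: FOLLOW(A) ⊇ FIRST(A) = {b,c,d}; new: +{b,c,d}
  B→b A B: FOLLOW(A) ⊇ FIRST(B) = {a,b}; new: +{a}
  S→b c A: FOLLOW(A) ⊇ FOLLOW(S) ⊇ {$,d}; new: +{$}
  S→d B d: FOLLOW(B) ⊇ FIRST(d) = {d}; new: +{d}
  FOLLOW(S)={$,d}  FOLLOW(A)={$,a,b,c,d}  FOLLOW(B)={d}
iter 2: (no change)
  FOLLOW(S)={$,d}  FOLLOW(A)={$,a,b,c,d}  FOLLOW(B)={d}

FOLLOW(B) = ["d"]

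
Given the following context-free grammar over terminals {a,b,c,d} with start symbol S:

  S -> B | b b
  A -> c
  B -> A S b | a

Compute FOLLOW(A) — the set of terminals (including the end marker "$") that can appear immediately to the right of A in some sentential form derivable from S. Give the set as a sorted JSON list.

FIRST sets, iterate to fixpoint:
pass 1:
  A via A→c: +{c}
  B via B→A S b: +{c}
  B via B→a: +{a}
  S via S→B: +{a,c}
  S via S→b b: +{b}
  S: {a,b,c}  A: {c}  B: {a,c}
pass 2: done
  S: {a,b,c}  A: {c}  B: {a,c}

Compute FOLLOW by fixpoint:
FOLLOW(S) := {$}
[1]
  B→A S b: FOLLOW(A) ⊇ FIRST(S) = {a,b,c}; new: +{a,b,c}
  B→A S b: FOLLOW(S) ⊇ FIRST(b) = {b}; new: +{b}
  S→B: FOLLOW(B) ⊇ FOLLOW(S) ⊇ {$,b}; new: +{$,b}
  FOLLOW(S)={$,b}  FOLLOW(A)={a,b,c}  FOLLOW(B)={$,b}
[2] done
  FOLLOW(S)={$,b}  FOLLOW(A)={a,b,c}  FOLLOW(B)={$,b}

FOLLOW(A) = ["a", "b", "c"]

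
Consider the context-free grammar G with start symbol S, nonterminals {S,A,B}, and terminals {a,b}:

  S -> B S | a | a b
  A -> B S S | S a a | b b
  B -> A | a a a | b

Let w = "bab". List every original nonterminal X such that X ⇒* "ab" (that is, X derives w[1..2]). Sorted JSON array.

Convert to CNF:
  S -> B S | T0 T1 | a
  A -> B X2 | S X3 | T1 T1
  B -> B X4 | S X5 | T0 X6 | T1 T1 | b
  T0 -> a
  T1 -> b
  X2 -> S S
  X3 -> T0 T0
  X4 -> S S
  X5 -> T0 T0
  X6 -> T0 T0

Fill CYK table bottom-up — only the sub-triangle for w[1..2]:
  [1..1]={S,T0}  "a"  orig:{S}
  [2..2]={B,T1}  "b"  orig:{B}
  [1..2]={S}  "ab"

Original NTs in T[1,2] deriving "ab": ["S"]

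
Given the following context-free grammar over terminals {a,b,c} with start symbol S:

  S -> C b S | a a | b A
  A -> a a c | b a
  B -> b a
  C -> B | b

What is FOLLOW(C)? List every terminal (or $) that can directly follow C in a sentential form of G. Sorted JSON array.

Compute FIRST by fixpoint:
[1]
  A via A→a a c: +{a}
  A via A→b a: +{b}
  B via B→b a: +{b}
  C via C→B: +{b}
  S via S→C b S: +{b}
  S via S→a a: +{a}
  S: {a,b}  A: {a,b}  B: {b}  C: {b}
[2] (stable)
  S: {a,b}  A: {a,b}  B: {b}  C: {b}

FOLLOW sets:
initialize: $ ∈ FOLLOW(S)
[1]
  S→C b S: FOLLOW(C) ⊇ FIRST(b) = {b}; new: +{b}
  S→b A: FOLLOW(A) ⊇ FOLLOW(S) ⊇ {$}; new: +{$}
  FOLLOW[S]={$}  FOLLOW[A]={$}  FOLLOW[B]={}  FOLLOW[C]={b}
[2]
  C→B: FOLLOW(B) ⊇ FOLLOW(C) ⊇ {b}; new: +{b}
  FOLLOW[S]={$}  FOLLOW[A]={$}  FOLLOW[B]={b}  FOLLOW[C]={b}
[3] (stable)
  FOLLOW[S]={$}  FOLLOW[A]={$}  FOLLOW[B]={b}  FOLLOW[C]={b}

FOLLOW(C) = ["b"]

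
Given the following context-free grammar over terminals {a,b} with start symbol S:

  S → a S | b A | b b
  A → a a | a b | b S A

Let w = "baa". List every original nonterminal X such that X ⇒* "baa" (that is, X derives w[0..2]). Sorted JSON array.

CNF form of G:
  S -> T0 S | T1 A | T1 T1
  A -> T0 T0 | T0 T1 | T1 X2
  T0 -> a
  T1 -> b
  X2 -> S A

Fill CYK table bottom-up, restricted to cells inside w[0..2]:
  cell(0,0) b: {T1}  orig:{}
  cell(1,1) a: {T0}  orig:{}
  cell(2,2) a: {T0}  orig:{}
  cell(0,1) ba: ∅
  cell(1,2) aa: {A}
  cell(0,2) baa: {S}

Original NTs in T[0,2] deriving "baa": ["S"]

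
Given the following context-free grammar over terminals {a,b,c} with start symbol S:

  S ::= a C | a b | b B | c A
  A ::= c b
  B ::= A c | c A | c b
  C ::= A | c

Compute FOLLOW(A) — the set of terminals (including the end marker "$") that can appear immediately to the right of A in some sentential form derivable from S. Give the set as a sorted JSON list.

FIRST sets, iterate to fixpoint:
iter 1:
  A via A→c b: +{c}
  B via B→A c: +{c}
  C via C→A: +{c}
  S via S→a C: +{a}
  S via S→b B: +{b}
  S via S→c A: +{c}
  FIRST(S)={a,b,c}  FIRST(A)={c}  FIRST(B)={c}  FIRST(C)={c}
iter 2: (stable)
  FIRST(S)={a,b,c}  FIRST(A)={c}  FIRST(B)={c}  FIRST(C)={c}

FOLLOW iteration:
seed FOLLOW(S) with $
iter 1:
  B→A c: FOLLOW(A) ⊇ FIRST(c) = {c}; new: +{c}
  S→a C: FOLLOW(C) ⊇ FOLLOW(S) ⊇ {$}; new: +{$}
  S→b B: FOLLOW(B) ⊇ FOLLOW(S) ⊇ {$}; new: +{$}
  S→c A: FOLLOW(A) ⊇ FOLLOW(S) ⊇ {$}; new: +{$}
  FOLLOW(S)={$}  FOLLOW(A)={$,c}  FOLLOW(B)={$}  FOLLOW(C)={$}
iter 2: done
  FOLLOW(S)={$}  FOLLOW(A)={$,c}  FOLLOW(B)={$}  FOLLOW(C)={$}

FOLLOW(A) = ["$", "c"]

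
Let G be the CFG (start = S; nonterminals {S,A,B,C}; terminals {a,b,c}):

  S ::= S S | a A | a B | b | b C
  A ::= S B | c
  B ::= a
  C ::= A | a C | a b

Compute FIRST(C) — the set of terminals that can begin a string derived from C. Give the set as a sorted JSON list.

Compute FIRST by fixpoint:
round 1:
  A via A→c: +{c}
  B via B→a: +{a}
  C via C→A: +{c}
  C via C→a C: +{a}
  S via S→a A: +{a}
  S via S→b: +{b}
  S: {a,b}  A: {c}  B: {a}  C: {a,c}
round 2:
  A via A→S B: +{a,b}
  C via C→A: +{b}
  S: {a,b}  A: {a,b,c}  B: {a}  C: {a,b,c}
round 3: — fixpoint
  S: {a,b}  A: {a,b,c}  B: {a}  C: {a,b,c}

FIRST(C) = ["a", "b", "c"]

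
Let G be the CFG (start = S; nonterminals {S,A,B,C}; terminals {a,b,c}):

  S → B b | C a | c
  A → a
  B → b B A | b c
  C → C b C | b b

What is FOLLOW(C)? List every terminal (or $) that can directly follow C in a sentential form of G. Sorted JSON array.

Compute FIRST by fixpoint:
round 1:
  A via A→a: +{a}
  B via B→b B A: +{b}
  C via C→b b: +{b}
  S via S→B b: +{b}
  S via S→c: +{c}
  FIRST(S)={b,c}  FIRST(A)={a}  FIRST(B)={b}  FIRST(C)={b}
round 2: (stable)
  FIRST(S)={b,c}  FIRST(A)={a}  FIRST(B)={b}  FIRST(C)={b}

Compute FOLLOW by fixpoint:
seed FOLLOW(S) with $
iter 1:
  B→b B A: FOLLOW(B) ⊇ FIRST(A) = {a}; new: +{a}
  B→b B A: FOLLOW(A) ⊇ FOLLOW(B) ⊇ {a}; new: +{a}
  C→C b C: FOLLOW(C) ⊇ FIRST(b) = {b}; new: +{b}
  S→B b: FOLLOW(B) ⊇ FIRST(b) = {b}; new: +{b}
  S→C a: FOLLOW(C) ⊇ FIRST(a) = {a}; new: +{a}
  S: {$}  A: {a}  B: {a,b}  C: {a,b}
iter 2:
  B→b B A: FOLLOW(A) ⊇ FOLLOW(B) ⊇ {a,b}; new: +{b}
  S: {$}  A: {a,b}  B: {a,b}  C: {a,b}
iter 3: done
  S: {$}  A: {a,b}  B: {a,b}  C: {a,b}

FOLLOW(C) = ["a", "b"]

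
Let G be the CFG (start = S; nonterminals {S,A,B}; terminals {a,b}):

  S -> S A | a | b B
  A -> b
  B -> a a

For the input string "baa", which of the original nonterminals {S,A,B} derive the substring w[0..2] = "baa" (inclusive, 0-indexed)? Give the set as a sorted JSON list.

CNF form of G:
  S -> S A | T1 B | a
  A -> b
  B -> T0 T0
  T0 -> a
  T1 -> b

Fill CYK table bottom-up (cells [i..j] with 0 ≤ i ≤ j ≤ 2 only):
  cell(0,0) b: {A,T1}  orig:{A}
  cell(1,1) a: {S,T0}  orig:{S}
  cell(2,2) a: {S,T0}  orig:{S}
  cell(0,1) ba: ∅
  cell(1,2) aa: {B}
  cell(0,2) baa: {S}

Original NTs in T[0,2] deriving "baa": ["S"]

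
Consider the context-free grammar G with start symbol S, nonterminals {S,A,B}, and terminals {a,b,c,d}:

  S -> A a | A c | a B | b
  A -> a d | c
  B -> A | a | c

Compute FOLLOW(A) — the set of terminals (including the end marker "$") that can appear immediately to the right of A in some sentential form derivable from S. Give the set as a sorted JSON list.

Compute FIRST by fixpoint:
[1]
  A via A→a d: +{a}
  A via A→c: +{c}
  B via B→A: +{a,c}
  S via S→A a: +{a,c}
  S via S→b: +{b}
  FIRST(S)={a,b,c}  FIRST(A)={a,c}  FIRST(B)={a,c}
[2] done
  FIRST(S)={a,b,c}  FIRST(A)={a,c}  FIRST(B)={a,c}

Compute FOLLOW by fixpoint:
FOLLOW(S) := {$}
[1]
  S→A a: FOLLOW(A) ⊇ FIRST(a) = {a}; new: +{a}
  S→A c: FOLLOW(A) ⊇ FIRST(c) = {c}; new: +{c}
  S→a B: FOLLOW(B) ⊇ FOLLOW(S) ⊇ {$}; new: +{$}
  FOLLOW(S)={$}  FOLLOW(A)={a,c}  FOLLOW(B)={$}
[2]
  B→A: FOLLOW(A) ⊇ FOLLOW(B) ⊇ {$}; new: +{$}
  FOLLOW(S)={$}  FOLLOW(A)={$,a,c}  FOLLOW(B)={$}
[3] (no change)
  FOLLOW(S)={$}  FOLLOW(A)={$,a,c}  FOLLOW(B)={$}

FOLLOW(A) = ["$", "a", "c"]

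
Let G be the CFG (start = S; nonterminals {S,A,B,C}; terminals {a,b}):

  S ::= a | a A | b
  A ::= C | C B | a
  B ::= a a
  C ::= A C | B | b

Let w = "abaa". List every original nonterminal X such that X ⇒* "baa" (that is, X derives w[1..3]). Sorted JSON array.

CNF form of G:
  S -> T0 A | a | b
  A -> A C | C B | T0 T0 | a | b
  B -> T0 T0
  C -> A C | T0 T0 | b
  T0 -> a

Fill CYK table bottom-up, restricted to cells inside w[1..3]:
  cell(1,1) b: {A,C,S}
  cell(2,2) a: {A,S,T0}  orig:{A,S}
  cell(3,3) a: {A,S,T0}  orig:{A,S}
  cell(1,2) ba: ∅
  cell(2,3) aa: {A,B,C,S}
  cell(1,3) baa: {A,C}

Original NTs in T[1,3] deriving "baa": ["A", "C"]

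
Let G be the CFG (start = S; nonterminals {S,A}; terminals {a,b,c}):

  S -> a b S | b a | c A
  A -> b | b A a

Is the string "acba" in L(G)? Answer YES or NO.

CNF form of G:
  S -> T0 T1 | T1 X4 | T2 A
  A -> T0 X3 | b
  T0 -> b
  T1 -> a
  T2 -> c
  X3 -> A T1
  X4 -> T0 S

Fill CYK table bottom-up:
  T[0,0] 'a' = {T1}  orig:{}
  T[1,1] 'c' = {T2}  orig:{}
  T[2,2] 'b' = {A,T0}  orig:{A}
  T[3,3] 'a' = {T1}  orig:{}
  T[0,1] 'ac' = ∅
  T[1,2] 'cb' = {S}
  T[2,3] 'ba' = {S,X3}  orig:{S}
  T[0,2] 'acb' = ∅
  T[1,3] 'cba' = ∅
  T[0,3] 'acba' = ∅

S ∉ T[0,3] ⇒ NO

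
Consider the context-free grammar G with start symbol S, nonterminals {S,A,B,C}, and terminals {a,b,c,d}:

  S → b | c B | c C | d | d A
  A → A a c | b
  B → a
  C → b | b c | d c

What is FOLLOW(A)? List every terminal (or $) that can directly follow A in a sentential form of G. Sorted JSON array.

FIRST iteration:
iter 1:
  A via A→b: +{b}
  B via B→a: +{a}
  C via C→b: +{b}
  C via C→d c: +{d}
  S via S→b: +{b}
  S via S→c B: +{c}
  S via S→d: +{d}
  FIRST[S]={b,c,d}  FIRST[A]={b}  FIRST[B]={a}  FIRST[C]={b,d}
iter 2: (stable)
  FIRST[S]={b,c,d}  FIRST[A]={b}  FIRST[B]={a}  FIRST[C]={b,d}

Compute FOLLOW by fixpoint:
FOLLOW(S) := {$}
round 1:
  A→A a c: FOLLOW(A) ⊇ FIRST(a) = {a}; new: +{a}
  S→c B: FOLLOW(B) ⊇ FOLLOW(S) ⊇ {$}; new: +{$}
  S→c C: FOLLOW(C) ⊇ FOLLOW(S) ⊇ {$}; new: +{$}
  S→d A: FOLLOW(A) ⊇ FOLLOW(S) ⊇ {$}; new: +{$}
  FOLLOW(S)={$}  FOLLOW(A)={$,a}  FOLLOW(B)={$}  FOLLOW(C)={$}
round 2: (stable)
  FOLLOW(S)={$}  FOLLOW(A)={$,a}  FOLLOW(B)={$}  FOLLOW(C)={$}

FOLLOW(A) = ["$", "a"]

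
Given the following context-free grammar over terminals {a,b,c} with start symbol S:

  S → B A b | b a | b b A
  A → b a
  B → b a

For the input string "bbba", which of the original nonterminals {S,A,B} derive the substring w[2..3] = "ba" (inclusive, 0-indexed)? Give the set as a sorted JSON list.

CNF form of G:
  S -> B X2 | T0 T1 | T0 X3
  A -> T0 T1
  B -> T0 T1
  T0 -> b
  T1 -> a
  X2 -> A T0
  X3 -> T0 A

CYK fill — only the sub-triangle for w[2..3]:
  cell(2,2) b: {T0}  orig:{}
  cell(3,3) a: {T1}  orig:{}
  cell(2,3) ba: {A,B,S}

Original NTs in T[2,3] deriving "ba": ["A", "B", "S"]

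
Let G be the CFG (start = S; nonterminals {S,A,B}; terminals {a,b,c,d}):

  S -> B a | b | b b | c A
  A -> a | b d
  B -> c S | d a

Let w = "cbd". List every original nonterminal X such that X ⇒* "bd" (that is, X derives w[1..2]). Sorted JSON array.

Convert to CNF:
  S -> B T3 | T0 T0 | T2 A | b
  A -> T0 T1 | a
  B -> T1 T3 | T2 S
  T0 -> b
  T1 -> d
  T2 -> c
  T3 -> a

Fill CYK table bottom-up (cells [i..j] with 1 ≤ i ≤ j ≤ 2 only):
  cell(1,1) b: {S,T0}  orig:{S}
  cell(2,2) d: {T1}  orig:{}
  cell(1,2) bd: {A}

Original NTs in T[1,2] deriving "bd": ["A"]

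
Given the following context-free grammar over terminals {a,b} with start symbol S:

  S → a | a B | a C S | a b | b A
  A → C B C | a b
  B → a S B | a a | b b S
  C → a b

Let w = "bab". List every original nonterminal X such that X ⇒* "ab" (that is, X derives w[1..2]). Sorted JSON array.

Convert to CNF:
  S -> T0 B | T0 T1 | T0 X5 | T1 A | a
  A -> C X2 | T0 T1
  B -> T0 T0 | T0 X3 | T1 X4
  C -> T0 T1
  T0 -> a
  T1 -> b
  X2 -> B C
  X3 -> S B
  X4 -> T1 S
  X5 -> C S

Fill CYK table bottom-up (cells [i..j] with 1 ≤ i ≤ j ≤ 2 only):
  T[1,1] 'a' = {S,T0}  orig:{S}
  T[2,2] 'b' = {T1}  orig:{}
  T[1,2] 'ab' = {A,C,S}

Original NTs in T[1,2] deriving "ab": ["A", "C", "S"]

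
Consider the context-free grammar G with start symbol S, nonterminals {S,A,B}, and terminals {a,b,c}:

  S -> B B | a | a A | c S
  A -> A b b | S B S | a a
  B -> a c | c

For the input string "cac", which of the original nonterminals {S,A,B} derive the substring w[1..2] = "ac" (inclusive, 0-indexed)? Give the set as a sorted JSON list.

Convert to CNF:
  S -> B B | T1 A | T2 S | a
  A -> A X3 | S X4 | T1 T1
  B -> T1 T2 | c
  T0 -> b
  T1 -> a
  T2 -> c
  X3 -> T0 T0
  X4 -> B S

Fill CYK table bottom-up (cells [i..j] with 1 ≤ i ≤ j ≤ 2 only):
  cell(1,1) a: {S,T1}  orig:{S}
  cell(2,2) c: {B,T2}  orig:{B}
  cell(1,2) ac: {B}

Original NTs in T[1,2] deriving "ac": ["B"]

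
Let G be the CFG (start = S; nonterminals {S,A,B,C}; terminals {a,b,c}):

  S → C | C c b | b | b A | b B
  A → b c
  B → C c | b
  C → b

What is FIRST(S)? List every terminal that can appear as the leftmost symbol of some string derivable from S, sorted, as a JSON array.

FIRST sets, iterate to fixpoint:
pass 1:
  A via A→b c: +{b}
  B via B→b: +{b}
  C via C→b: +{b}
  S via S→C: +{b}
  S: {b}  A: {b}  B: {b}  C: {b}
pass 2: — fixpoint
  S: {b}  A: {b}  B: {b}  C: {b}

FIRST(S) = ["b"]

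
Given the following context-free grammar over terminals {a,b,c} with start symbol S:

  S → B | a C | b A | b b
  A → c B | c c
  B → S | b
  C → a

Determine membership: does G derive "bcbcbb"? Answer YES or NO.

CNF form of G:
  S -> T1 C | T2 A | T2 T2 | b
  A -> T0 B | T0 T0
  B -> T1 C | T2 A | T2 T2 | b
  C -> a
  T0 -> c
  T1 -> a
  T2 -> b

Fill CYK table bottom-up:
  [0..0]={B,S,T2}  "b"  orig:{B,S}
  [1..1]={T0}  "c"  orig:{}
  [2..2]={B,S,T2}  "b"  orig:{B,S}
  [3..3]={T0}  "c"  orig:{}
  [4..4]={B,S,T2}  "b"  orig:{B,S}
  [5..5]={B,S,T2}  "b"  orig:{B,S}
  [0..1]=∅  "bc"
  [1..2]={A}  "cb"
  [2..3]=∅  "bc"
  [3..4]={A}  "cb"
  [4..5]={B,S}  "bb"
  [0..2]={B,S}  "bcb"
  [1..3]=∅  "cbc"
  [2..4]={B,S}  "bcb"
  [3..5]={A}  "cbb"
  [0..3]=∅  "bcbc"
  [1..4]={A}  "cbcb"
  [2..5]={B,S}  "bcbb"
  [0..4]={B,S}  "bcbcb"
  [1..5]={A}  "cbcbb"
  [0..5]={B,S}  "bcbcbb"

S ∈ T[0,5] ⇒ YES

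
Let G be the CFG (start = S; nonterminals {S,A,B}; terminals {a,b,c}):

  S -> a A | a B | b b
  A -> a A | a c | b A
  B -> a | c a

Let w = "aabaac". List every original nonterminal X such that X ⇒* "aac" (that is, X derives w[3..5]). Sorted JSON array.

CNF form of G:
  S -> T0 A | T0 B | T2 T2
  A -> T0 A | T0 T1 | T2 A
  B -> T1 T0 | a
  T0 -> a
  T1 -> c
  T2 -> b

Fill CYK table bottom-up — only the sub-triangle for w[3..5]:
  T[3,3] 'a' = {B,T0}  orig:{B}
  T[4,4] 'a' = {B,T0}  orig:{B}
  T[5,5] 'c' = {T1}  orig:{}
  T[3,4] 'aa' = {S}
  T[4,5] 'ac' = {A}
  T[3,5] 'aac' = {A,S}

Original NTs in T[3,5] deriving "aac": ["A", "S"]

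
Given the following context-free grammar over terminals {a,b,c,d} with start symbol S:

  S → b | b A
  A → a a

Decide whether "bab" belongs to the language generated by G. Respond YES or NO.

CNF form of G:
  S -> T1 A | b
  A -> T0 T0
  T0 -> a
  T1 -> b

CYK table (by increasing span):
  cell(0,0) b: {S,T1}  orig:{S}
  cell(1,1) a: {T0}  orig:{}
  cell(2,2) b: {S,T1}  orig:{S}
  cell(0,1) ba: ∅
  cell(1,2) ab: ∅
  cell(0,2) bab: ∅

S ∉ T[0,2] ⇒ NO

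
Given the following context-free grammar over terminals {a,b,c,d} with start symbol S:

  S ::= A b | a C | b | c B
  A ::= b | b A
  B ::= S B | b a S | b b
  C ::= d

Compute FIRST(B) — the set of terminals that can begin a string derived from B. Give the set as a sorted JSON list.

FIRST sets, iterate to fixpoint:
pass 1:
  A via A→b: +{b}
  B via B→b a S: +{b}
  C via C→d: +{d}
  S via S→A b: +{b}
  S via S→a C: +{a}
  S via S→c B: +{c}
  S: {a,b,c}  A: {b}  B: {b}  C: {d}
pass 2:
  B via B→S B: +{a,c}
  S: {a,b,c}  A: {b}  B: {a,b,c}  C: {d}
pass 3: — fixpoint
  S: {a,b,c}  A: {b}  B: {a,b,c}  C: {d}

FIRST(B) = ["a", "b", "c"]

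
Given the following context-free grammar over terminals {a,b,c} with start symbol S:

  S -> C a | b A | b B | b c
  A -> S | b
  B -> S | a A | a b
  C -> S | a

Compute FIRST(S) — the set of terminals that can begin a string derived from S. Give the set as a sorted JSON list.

Compute FIRST by fixpoint:
round 1:
  A via A→b: +{b}
  B via B→a A: +{a}
  C via C→a: +{a}
  S via S→C a: +{a}
  S via S→b A: +{b}
  S: {a,b}  A: {b}  B: {a}  C: {a}
round 2:
  A via A→S: +{a}
  B via B→S: +{b}
  C via C→S: +{b}
  S: {a,b}  A: {a,b}  B: {a,b}  C: {a,b}
round 3: (no change)
  S: {a,b}  A: {a,b}  B: {a,b}  C: {a,b}

FIRST(S) = ["a", "b"]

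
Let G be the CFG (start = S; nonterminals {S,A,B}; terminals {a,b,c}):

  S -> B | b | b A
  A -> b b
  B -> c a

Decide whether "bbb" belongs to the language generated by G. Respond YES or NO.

CNF form of G:
  S -> T0 A | T1 T2 | b
  A -> T0 T0
  B -> T1 T2
  T0 -> b
  T1 -> c
  T2 -> a

Fill CYK table bottom-up:
  T[0,0] 'b' = {S,T0}  orig:{S}
  T[1,1] 'b' = {S,T0}  orig:{S}
  T[2,2] 'b' = {S,T0}  orig:{S}
  T[0,1] 'bb' = {A}
  T[1,2] 'bb' = {A}
  T[0,2] 'bbb' = {S}

S ∈ T[0,2] ⇒ YES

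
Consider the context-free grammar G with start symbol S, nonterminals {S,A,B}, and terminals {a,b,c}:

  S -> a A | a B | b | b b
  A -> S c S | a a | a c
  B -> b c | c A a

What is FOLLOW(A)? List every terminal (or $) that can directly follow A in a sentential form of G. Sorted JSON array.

FIRST sets, iterate to fixpoint:
round 1:
  A via A→a a: +{a}
  B via B→b c: +{b}
  B via B→c A a: +{c}
  S via S→a A: +{a}
  S via S→b: +{b}
  FIRST(S)={a,b}  FIRST(A)={a}  FIRST(B)={b,c}
round 2:
  A via A→S c S: +{b}
  FIRST(S)={a,b}  FIRST(A)={a,b}  FIRST(B)={b,c}
round 3: — fixpoint
  FIRST(S)={a,b}  FIRST(A)={a,b}  FIRST(B)={b,c}

FOLLOW sets:
FOLLOW(S) := {$}
round 1:
  A→S c S: FOLLOW(S) ⊇ FIRST(c) = {c}; new: +{c}
  B→c A a: FOLLOW(A) ⊇ FIRST(a) = {a}; new: +{a}
  S→a A: FOLLOW(A) ⊇ FOLLOW(S) ⊇ {$,c}; new: +{$,c}
  S→a B: FOLLOW(B) ⊇ FOLLOW(S) ⊇ {$,c}; new: +{$,c}
  FOLLOW[S]={$,c}  FOLLOW[A]={$,a,c}  FOLLOW[B]={$,c}
round 2:
  A→S c S: FOLLOW(S) ⊇ FOLLOW(A) ⊇ {$,a,c}; new: +{a}
  S→a B: FOLLOW(B) ⊇ FOLLOW(S) ⊇ {$,a,c}; new: +{a}
  FOLLOW[S]={$,a,c}  FOLLOW[A]={$,a,c}  FOLLOW[B]={$,a,c}
round 3: (no change)
  FOLLOW[S]={$,a,c}  FOLLOW[A]={$,a,c}  FOLLOW[B]={$,a,c}

FOLLOW(A) = ["$", "a", "c"]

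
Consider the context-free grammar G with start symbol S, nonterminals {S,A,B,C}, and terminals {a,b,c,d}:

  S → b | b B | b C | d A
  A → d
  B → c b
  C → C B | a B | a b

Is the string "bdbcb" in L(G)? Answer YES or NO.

Convert to CNF:
  S -> T1 B | T1 C | T3 A | b
  A -> d
  B -> T0 T1
  C -> C B | T2 B | T2 T1
  T0 -> c
  T1 -> b
  T2 -> a
  T3 -> d

Fill CYK table bottom-up:
  T[0,0] 'b' = {S,T1}  orig:{S}
  T[1,1] 'd' = {A,T3}  orig:{A}
  T[2,2] 'b' = {S,T1}  orig:{S}
  T[3,3] 'c' = {T0}  orig:{}
  T[4,4] 'b' = {S,T1}  orig:{S}
  T[0,1] 'bd' = ∅
  T[1,2] 'db' = ∅
  T[2,3] 'bc' = ∅
  T[3,4] 'cb' = {B}
  T[0,2] 'bdb' = ∅
  T[1,3] 'dbc' = ∅
  T[2,4] 'bcb' = {S}
  T[0,3] 'bdbc' = ∅
  T[1,4] 'dbcb' = ∅
  T[0,4] 'bdbcb' = ∅

S ∉ T[0,4] ⇒ NO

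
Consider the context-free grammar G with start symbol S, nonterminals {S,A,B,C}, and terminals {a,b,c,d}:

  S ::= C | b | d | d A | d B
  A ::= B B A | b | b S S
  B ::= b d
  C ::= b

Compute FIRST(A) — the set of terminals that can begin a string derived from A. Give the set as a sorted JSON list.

FIRST iteration:
iter 1:
  A via A→b: +{b}
  B via B→b d: +{b}
  C via C→b: +{b}
  S via S→C: +{b}
  S via S→d: +{d}
  FIRST(S)={b,d}  FIRST(A)={b}  FIRST(B)={b}  FIRST(C)={b}
iter 2: (stable)
  FIRST(S)={b,d}  FIRST(A)={b}  FIRST(B)={b}  FIRST(C)={b}

FIRST(A) = ["b"]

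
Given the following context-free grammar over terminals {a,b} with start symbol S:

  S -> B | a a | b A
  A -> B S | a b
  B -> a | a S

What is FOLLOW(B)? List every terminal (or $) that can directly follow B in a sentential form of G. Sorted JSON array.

FIRST iteration:
pass 1:
  A via A→a b: +{a}
  B via B→a: +{a}
  S via S→B: +{a}
  S via S→b A: +{b}
  S: {a,b}  A: {a}  B: {a}
pass 2: (no change)
  S: {a,b}  A: {a}  B: {a}

FOLLOW sets:
seed FOLLOW(S) with $
[1]
  A→B S: FOLLOW(B) ⊇ FIRST(S) = {a,b}; new: +{a,b}
  B→a S: FOLLOW(S) ⊇ FOLLOW(B) ⊇ {a,b}; new: +{a,b}
  S→B: FOLLOW(B) ⊇ FOLLOW(S) ⊇ {$,a,b}; new: +{$}
  S→b A: FOLLOW(A) ⊇ FOLLOW(S) ⊇ {$,a,b}; new: +{$,a,b}
  FOLLOW(S)={$,a,b}  FOLLOW(A)={$,a,b}  FOLLOW(B)={$,a,b}
[2] (no change)
  FOLLOW(S)={$,a,b}  FOLLOW(A)={$,a,b}  FOLLOW(B)={$,a,b}

FOLLOW(B) = ["$", "a", "b"]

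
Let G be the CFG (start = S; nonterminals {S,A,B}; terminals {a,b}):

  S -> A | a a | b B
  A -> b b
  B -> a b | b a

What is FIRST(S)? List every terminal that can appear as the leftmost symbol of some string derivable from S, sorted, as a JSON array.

FIRST iteration:
[1]
  A via A→b b: +{b}
  B via B→a b: +{a}
  B via B→b a: +{b}
  S via S→A: +{b}
  S via S→a a: +{a}
  FIRST[S]={a,b}  FIRST[A]={b}  FIRST[B]={a,b}
[2] — fixpoint
  FIRST[S]={a,b}  FIRST[A]={b}  FIRST[B]={a,b}

FIRST(S) = ["a", "b"]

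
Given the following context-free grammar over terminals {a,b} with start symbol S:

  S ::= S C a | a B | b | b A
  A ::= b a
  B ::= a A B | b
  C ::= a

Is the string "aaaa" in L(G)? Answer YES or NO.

CNF form of G:
  S -> S X3 | T0 A | T1 B | b
  A -> T0 T1
  B -> T1 X2 | b
  C -> a
  T0 -> b
  T1 -> a
  X2 -> A B
  X3 -> C T1

CYK fill:
  cell(0,0) a: {C,T1}  orig:{C}
  cell(1,1) a: {C,T1}  orig:{C}
  cell(2,2) a: {C,T1}  orig:{C}
  cell(3,3) a: {C,T1}  orig:{C}
  cell(0,1) aa: {X3}  orig:{}
  cell(1,2) aa: {X3}  orig:{}
  cell(2,3) aa: {X3}  orig:{}
  cell(0,2) aaa: ∅
  cell(1,3) aaa: ∅
  cell(0,3) aaaa: ∅

S ∉ T[0,3] ⇒ NO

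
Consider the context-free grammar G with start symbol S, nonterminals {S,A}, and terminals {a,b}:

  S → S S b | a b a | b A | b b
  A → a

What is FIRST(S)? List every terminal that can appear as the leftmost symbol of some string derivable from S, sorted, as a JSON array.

FIRST sets, iterate to fixpoint:
[1]
  A via A→a: +{a}
  S via S→a b a: +{a}
  S via S→b A: +{b}
  S: {a,b}  A: {a}
[2] done
  S: {a,b}  A: {a}

FIRST(S) = ["a", "b"]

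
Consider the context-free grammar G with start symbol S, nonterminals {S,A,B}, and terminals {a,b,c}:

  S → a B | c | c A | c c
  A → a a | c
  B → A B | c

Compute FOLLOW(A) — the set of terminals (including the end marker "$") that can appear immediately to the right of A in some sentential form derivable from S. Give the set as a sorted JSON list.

FIRST iteration:
iter 1:
  A via A→a a: +{a}
  A via A→c: +{c}
  B via B→A B: +{a,c}
  S via S→a B: +{a}
  S via S→c: +{c}
  S: {a,c}  A: {a,c}  B: {a,c}
iter 2: done
  S: {a,c}  A: {a,c}  B: {a,c}

Compute FOLLOW by fixpoint:
seed FOLLOW(S) with $
round 1:
  B→A B: FOLLOW(A) ⊇ FIRST(B) = {a,c}; new: +{a,c}
  S→a B: FOLLOW(B) ⊇ FOLLOW(S) ⊇ {$}; new: +{$}
  S→c A: FOLLOW(A) ⊇ FOLLOW(S) ⊇ {$}; new: +{$}
  FOLLOW[S]={$}  FOLLOW[A]={$,a,c}  FOLLOW[B]={$}
round 2: (stable)
  FOLLOW[S]={$}  FOLLOW[A]={$,a,c}  FOLLOW[B]={$}

FOLLOW(A) = ["$", "a", "c"]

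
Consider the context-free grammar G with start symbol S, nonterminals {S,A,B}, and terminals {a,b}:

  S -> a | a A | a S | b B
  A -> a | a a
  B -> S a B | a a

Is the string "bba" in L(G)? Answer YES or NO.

Convert to CNF:
  S -> T0 A | T0 S | T1 B | a
  A -> T0 T0 | a
  B -> S X2 | T0 T0
  T0 -> a
  T1 -> b
  X2 -> T0 B

CYK table (by increasing span):
  T[0,0] 'b' = {T1}  orig:{}
  T[1,1] 'b' = {T1}  orig:{}
  T[2,2] 'a' = {A,S,T0}  orig:{A,S}
  T[0,1] 'bb' = ∅
  T[1,2] 'ba' = ∅
  T[0,2] 'bba' = ∅

S ∉ T[0,2] ⇒ NO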